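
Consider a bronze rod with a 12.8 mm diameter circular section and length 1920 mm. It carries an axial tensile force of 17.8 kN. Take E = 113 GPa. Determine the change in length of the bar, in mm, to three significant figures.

2.35 mm

A = 128.7 mm².
δ_mech = NL/(AE) = 17800·1920/(128.7·113000) = 2.35 mm.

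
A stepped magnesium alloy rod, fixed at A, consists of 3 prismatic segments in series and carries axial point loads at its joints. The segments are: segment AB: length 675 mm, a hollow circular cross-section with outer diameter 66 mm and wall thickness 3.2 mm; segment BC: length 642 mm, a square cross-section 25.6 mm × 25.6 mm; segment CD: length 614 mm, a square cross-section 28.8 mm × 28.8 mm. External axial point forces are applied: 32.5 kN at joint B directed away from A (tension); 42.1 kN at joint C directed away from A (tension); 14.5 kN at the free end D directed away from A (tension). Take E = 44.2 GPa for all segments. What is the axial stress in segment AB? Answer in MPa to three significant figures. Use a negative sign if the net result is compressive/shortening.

141 MPa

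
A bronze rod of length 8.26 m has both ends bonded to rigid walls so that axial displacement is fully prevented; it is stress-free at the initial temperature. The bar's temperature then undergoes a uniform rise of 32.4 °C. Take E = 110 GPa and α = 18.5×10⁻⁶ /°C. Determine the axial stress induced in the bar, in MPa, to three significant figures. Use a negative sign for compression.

-65.9 MPa

Free thermal expansion αLΔT = 18.5e-6 · 8260 · 32.4 = 4.951 mm.
The walls impose strain ε = −(4.951)/8260 = -5.9940e-04; σ = Eε = 110000 · -5.9940e-04 = -65.93 MPa.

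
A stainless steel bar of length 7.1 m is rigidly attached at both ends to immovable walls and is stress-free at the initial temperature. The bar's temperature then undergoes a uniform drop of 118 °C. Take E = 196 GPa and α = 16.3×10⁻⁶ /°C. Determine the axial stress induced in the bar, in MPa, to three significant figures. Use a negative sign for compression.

377 MPa

Free thermal expansion αLΔT = 16.3e-6 · 7100 · -118 = -13.66 mm.
The walls impose strain ε = −(-13.66)/7100 = 1.9234e-03; σ = Eε = 196000 · 1.9234e-03 = 377 MPa.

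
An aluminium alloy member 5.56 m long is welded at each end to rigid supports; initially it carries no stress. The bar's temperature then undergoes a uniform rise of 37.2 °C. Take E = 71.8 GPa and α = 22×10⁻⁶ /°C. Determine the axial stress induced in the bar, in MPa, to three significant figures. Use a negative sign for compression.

Free thermal expansion αLΔT = 22e-6 · 5560 · 37.2 = 4.55 mm.
The walls impose strain ε = −(4.55)/5560 = -8.1840e-04; σ = Eε = 71800 · -8.1840e-04 = -58.76 MPa.

-58.8 MPa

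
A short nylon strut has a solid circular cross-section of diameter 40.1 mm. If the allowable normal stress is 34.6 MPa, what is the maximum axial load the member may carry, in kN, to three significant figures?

43.7 kN

A = 1263 mm².
P_max = σ_allow · A = 34.6 · 1263 = 43700 N = 43.7 kN.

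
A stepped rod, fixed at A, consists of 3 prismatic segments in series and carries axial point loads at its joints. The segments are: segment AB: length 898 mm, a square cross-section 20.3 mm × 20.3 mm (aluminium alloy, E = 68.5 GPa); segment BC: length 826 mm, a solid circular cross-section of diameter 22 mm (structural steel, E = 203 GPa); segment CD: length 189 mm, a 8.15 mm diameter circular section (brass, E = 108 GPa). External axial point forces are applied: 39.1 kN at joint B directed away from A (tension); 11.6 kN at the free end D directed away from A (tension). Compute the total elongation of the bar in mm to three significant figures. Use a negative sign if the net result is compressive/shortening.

2.13 mm

Internal axial forces (sectioning from the free end, tension +): N_CD = 11.6 kN, N_BC = 11.6 kN, N_AB = 50.7 kN.
A_AB = 412.1 mm².
A_BC = 380.1 mm².
A_CD = 52.17 mm².
δ_AB = 50700·898/(412.1·68500) = 1.613 mm
δ_BC = 11600·826/(380.1·203000) = 0.1242 mm
δ_CD = 11600·189/(52.17·108000) = 0.3891 mm
δ = Σδ_i = 2.126 mm.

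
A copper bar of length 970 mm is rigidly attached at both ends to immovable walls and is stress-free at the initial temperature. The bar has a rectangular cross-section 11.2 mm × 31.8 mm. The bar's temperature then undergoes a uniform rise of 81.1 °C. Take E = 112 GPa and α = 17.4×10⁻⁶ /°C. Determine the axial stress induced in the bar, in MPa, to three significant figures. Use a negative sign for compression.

-158 MPa

Free thermal expansion αLΔT = 17.4e-6 · 970 · 81.1 = 1.369 mm.
The walls impose strain ε = −(1.369)/970 = -1.4111e-03; σ = Eε = 112000 · -1.4111e-03 = -158 MPa.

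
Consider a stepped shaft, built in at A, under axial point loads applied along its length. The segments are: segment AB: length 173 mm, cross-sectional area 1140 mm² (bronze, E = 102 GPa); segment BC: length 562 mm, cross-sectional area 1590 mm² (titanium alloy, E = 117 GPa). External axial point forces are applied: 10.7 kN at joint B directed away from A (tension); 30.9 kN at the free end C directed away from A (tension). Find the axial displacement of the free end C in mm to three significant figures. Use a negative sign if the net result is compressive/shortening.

Internal axial forces (sectioning from the free end, tension +): N_BC = 30.9 kN, N_AB = 41.6 kN.
δ_AB = 41600·173/(1140·102000) = 0.06189 mm
δ_BC = 30900·562/(1590·117000) = 0.09335 mm
δ = Σδ_i = 0.1552 mm.

0.155 mm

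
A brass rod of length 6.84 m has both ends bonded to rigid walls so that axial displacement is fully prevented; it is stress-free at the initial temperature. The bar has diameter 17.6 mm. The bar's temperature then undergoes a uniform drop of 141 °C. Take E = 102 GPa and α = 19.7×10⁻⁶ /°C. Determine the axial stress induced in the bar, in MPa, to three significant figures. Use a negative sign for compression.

283 MPa

Free thermal expansion αLΔT = 19.7e-6 · 6840 · -141 = -19 mm.
The walls impose strain ε = −(-19)/6840 = 2.7777e-03; σ = Eε = 102000 · 2.7777e-03 = 283.3 MPa.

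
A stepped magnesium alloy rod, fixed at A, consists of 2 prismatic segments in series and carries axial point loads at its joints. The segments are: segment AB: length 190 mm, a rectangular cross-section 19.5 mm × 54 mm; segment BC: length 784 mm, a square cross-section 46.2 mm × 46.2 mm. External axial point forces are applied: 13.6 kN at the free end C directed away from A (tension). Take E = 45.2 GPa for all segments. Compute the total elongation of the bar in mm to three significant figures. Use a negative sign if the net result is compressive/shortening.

Internal axial forces (sectioning from the free end, tension +): N_BC = 13.6 kN, N_AB = 13.6 kN.
A_AB = 1053 mm².
A_BC = 2134 mm².
δ_AB = 13600·190/(1053·45200) = 0.05429 mm
δ_BC = 13600·784/(2134·45200) = 0.1105 mm
δ = Σδ_i = 0.1648 mm.

0.165 mm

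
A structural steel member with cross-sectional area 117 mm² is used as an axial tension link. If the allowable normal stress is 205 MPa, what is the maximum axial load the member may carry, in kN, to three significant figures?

P_max = σ_allow · A = 205 · 117 = 23980 N = 23.98 kN.

24.0 kN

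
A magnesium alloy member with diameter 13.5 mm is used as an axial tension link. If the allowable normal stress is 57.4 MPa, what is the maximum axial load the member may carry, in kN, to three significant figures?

A = 143.1 mm².
P_max = σ_allow · A = 57.4 · 143.1 = 8216 N = 8.216 kN.

8.22 kN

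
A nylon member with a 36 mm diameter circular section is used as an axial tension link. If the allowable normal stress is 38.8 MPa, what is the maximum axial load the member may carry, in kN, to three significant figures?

39.5 kN

A = 1018 mm².
P_max = σ_allow · A = 38.8 · 1018 = 39490 N = 39.49 kN.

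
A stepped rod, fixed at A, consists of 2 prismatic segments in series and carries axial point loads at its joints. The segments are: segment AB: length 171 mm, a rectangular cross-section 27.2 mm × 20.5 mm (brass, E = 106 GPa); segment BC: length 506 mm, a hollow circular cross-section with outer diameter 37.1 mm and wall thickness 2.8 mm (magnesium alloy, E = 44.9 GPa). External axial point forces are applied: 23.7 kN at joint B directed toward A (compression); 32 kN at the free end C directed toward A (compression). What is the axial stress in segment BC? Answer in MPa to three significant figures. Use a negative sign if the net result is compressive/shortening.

-106 MPa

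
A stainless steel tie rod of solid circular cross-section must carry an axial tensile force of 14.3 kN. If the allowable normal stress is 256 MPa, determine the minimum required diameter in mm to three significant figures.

8.43 mm

Required area A ≥ P/σ_allow = 14300/256 = 55.86 mm².
For a solid circular section, d ≥ √(4A/π) = 8.433 mm.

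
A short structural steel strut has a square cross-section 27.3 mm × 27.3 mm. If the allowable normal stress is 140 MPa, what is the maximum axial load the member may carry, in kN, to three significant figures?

104 kN

A = 745.3 mm².
P_max = σ_allow · A = 140 · 745.3 = 104300 N = 104.3 kN.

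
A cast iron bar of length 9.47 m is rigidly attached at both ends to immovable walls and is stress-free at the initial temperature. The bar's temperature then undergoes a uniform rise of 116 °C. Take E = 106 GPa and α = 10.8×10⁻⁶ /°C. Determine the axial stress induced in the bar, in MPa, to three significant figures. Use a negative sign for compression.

-133 MPa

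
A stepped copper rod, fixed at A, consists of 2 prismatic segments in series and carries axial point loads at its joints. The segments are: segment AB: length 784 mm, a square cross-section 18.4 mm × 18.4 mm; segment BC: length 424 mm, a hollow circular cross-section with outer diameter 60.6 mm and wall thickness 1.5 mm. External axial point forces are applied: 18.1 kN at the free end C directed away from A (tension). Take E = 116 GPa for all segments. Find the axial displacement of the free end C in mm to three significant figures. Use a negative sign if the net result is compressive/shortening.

Internal axial forces (sectioning from the free end, tension +): N_BC = 18.1 kN, N_AB = 18.1 kN.
A_AB = 338.6 mm².
A_BC = 278.5 mm².
δ_AB = 18100·784/(338.6·116000) = 0.3613 mm
δ_BC = 18100·424/(278.5·116000) = 0.2376 mm
δ = Σδ_i = 0.5989 mm.

0.599 mm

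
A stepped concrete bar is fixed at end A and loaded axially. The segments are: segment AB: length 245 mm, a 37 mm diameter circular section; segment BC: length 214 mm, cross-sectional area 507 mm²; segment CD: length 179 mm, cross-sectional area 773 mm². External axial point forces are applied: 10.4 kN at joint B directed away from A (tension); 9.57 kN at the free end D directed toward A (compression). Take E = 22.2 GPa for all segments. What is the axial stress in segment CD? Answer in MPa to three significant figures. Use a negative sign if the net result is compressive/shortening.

Internal axial forces (sectioning from the free end, tension +): N_CD = -9.57 kN, N_BC = -9.57 kN, N_AB = 0.83 kN.
σ_CD = N_CD/A_CD = -9570/773 = -12.38 MPa.

-12.4 MPa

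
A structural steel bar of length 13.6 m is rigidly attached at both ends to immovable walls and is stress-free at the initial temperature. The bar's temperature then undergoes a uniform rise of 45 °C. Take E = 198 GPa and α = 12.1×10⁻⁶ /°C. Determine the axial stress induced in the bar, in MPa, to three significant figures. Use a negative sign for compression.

Free thermal expansion αLΔT = 12.1e-6 · 13600 · 45 = 7.405 mm.
The walls impose strain ε = −(7.405)/13600 = -5.4450e-04; σ = Eε = 198000 · -5.4450e-04 = -107.8 MPa.

-108 MPa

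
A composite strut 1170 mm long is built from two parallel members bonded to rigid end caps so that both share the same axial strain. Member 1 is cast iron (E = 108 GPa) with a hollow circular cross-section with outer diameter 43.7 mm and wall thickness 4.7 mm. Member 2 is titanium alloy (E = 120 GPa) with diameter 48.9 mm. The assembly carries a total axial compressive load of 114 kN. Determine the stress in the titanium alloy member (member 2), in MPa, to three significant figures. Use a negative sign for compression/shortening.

-47.6 MPa

A_1 = 575.9 mm².
A_2 = 1878 mm².
Equal strain + equilibrium ⇒ each member carries load in proportion to AE: A₁E₁ = 62190000 N, A₂E₂ = 225400000 N, ΣAE = 287600000 N.
σ₂ = P·E₂/ΣAE = -114000·120000/287600000 = -47.57 MPa.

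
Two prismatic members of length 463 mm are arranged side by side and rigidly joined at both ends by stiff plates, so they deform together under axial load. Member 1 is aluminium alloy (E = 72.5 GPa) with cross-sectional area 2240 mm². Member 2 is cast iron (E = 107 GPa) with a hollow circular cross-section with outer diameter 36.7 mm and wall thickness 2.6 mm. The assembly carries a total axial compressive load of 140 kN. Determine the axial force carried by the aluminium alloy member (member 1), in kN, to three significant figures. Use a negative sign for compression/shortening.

-118 kN

A_2 = 278.5 mm².
Equal strain + equilibrium ⇒ each member carries load in proportion to AE: A₁E₁ = 162400000 N, A₂E₂ = 29800000 N, ΣAE = 192200000 N.
F₁ = P·A₁E₁/ΣAE = -140000·162400000/192200000 = -118300 N.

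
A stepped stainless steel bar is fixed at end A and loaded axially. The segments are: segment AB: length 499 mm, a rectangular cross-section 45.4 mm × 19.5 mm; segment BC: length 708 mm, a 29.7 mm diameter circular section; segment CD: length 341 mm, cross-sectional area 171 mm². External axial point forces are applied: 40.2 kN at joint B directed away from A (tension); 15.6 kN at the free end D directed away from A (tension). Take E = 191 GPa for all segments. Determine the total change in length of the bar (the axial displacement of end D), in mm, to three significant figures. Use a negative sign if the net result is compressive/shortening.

0.411 mm

Internal axial forces (sectioning from the free end, tension +): N_CD = 15.6 kN, N_BC = 15.6 kN, N_AB = 55.8 kN.
A_AB = 885.3 mm².
A_BC = 692.8 mm².
δ_AB = 55800·499/(885.3·191000) = 0.1647 mm
δ_BC = 15600·708/(692.8·191000) = 0.08347 mm
δ_CD = 15600·341/(171·191000) = 0.1629 mm
δ = Σδ_i = 0.411 mm.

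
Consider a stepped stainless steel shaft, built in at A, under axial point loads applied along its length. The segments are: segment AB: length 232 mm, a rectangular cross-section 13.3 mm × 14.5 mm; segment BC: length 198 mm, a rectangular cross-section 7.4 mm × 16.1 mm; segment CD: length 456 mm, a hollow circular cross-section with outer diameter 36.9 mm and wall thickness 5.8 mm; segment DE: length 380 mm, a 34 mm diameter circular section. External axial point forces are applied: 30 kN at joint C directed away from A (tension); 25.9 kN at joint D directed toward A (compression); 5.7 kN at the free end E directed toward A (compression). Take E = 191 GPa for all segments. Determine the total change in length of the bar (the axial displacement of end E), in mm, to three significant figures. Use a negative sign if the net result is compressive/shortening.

-0.170 mm

Internal axial forces (sectioning from the free end, tension +): N_DE = -5.7 kN, N_CD = -31.6 kN, N_BC = -1.6 kN, N_AB = -1.6 kN.
A_AB = 192.9 mm².
A_BC = 119.1 mm².
A_CD = 566.7 mm².
A_DE = 907.9 mm².
δ_AB = -1600·232/(192.9·191000) = -0.01008 mm
δ_BC = -1600·198/(119.1·191000) = -0.01392 mm
δ_CD = -31600·456/(566.7·191000) = -0.1331 mm
δ_DE = -5700·380/(907.9·191000) = -0.01249 mm
δ = Σδ_i = -0.1696 mm.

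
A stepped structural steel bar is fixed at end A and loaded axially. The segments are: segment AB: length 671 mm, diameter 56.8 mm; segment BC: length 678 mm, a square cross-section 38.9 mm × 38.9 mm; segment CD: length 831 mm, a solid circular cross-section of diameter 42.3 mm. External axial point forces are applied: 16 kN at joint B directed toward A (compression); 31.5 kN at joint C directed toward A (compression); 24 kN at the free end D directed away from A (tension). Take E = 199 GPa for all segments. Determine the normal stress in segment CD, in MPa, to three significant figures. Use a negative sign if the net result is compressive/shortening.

17.1 MPa

Internal axial forces (sectioning from the free end, tension +): N_CD = 24 kN, N_BC = -7.5 kN, N_AB = -23.5 kN.
A_CD = 1405 mm².
σ_CD = N_CD/A_CD = 24000/1405 = 17.08 MPa.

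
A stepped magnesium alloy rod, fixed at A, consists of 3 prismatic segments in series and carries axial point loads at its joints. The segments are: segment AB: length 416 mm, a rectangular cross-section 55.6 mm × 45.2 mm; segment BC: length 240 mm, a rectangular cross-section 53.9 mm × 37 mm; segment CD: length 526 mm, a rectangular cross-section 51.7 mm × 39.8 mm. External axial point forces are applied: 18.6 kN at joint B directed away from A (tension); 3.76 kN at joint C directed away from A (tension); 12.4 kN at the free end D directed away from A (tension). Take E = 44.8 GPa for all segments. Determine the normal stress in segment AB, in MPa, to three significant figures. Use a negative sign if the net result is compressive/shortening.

Internal axial forces (sectioning from the free end, tension +): N_CD = 12.4 kN, N_BC = 16.16 kN, N_AB = 34.76 kN.
A_AB = 2513 mm².
σ_AB = N_AB/A_AB = 34760/2513 = 13.83 MPa.

13.8 MPa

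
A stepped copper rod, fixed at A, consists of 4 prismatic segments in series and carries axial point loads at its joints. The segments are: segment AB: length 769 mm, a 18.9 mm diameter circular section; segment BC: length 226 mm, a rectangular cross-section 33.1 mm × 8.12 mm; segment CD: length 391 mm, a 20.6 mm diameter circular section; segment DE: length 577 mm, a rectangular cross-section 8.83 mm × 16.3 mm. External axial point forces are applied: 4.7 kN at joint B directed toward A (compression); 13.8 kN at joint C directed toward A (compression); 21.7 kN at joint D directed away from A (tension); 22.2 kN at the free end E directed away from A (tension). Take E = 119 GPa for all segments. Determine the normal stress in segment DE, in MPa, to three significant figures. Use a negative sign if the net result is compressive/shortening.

Internal axial forces (sectioning from the free end, tension +): N_DE = 22.2 kN, N_CD = 43.9 kN, N_BC = 30.1 kN, N_AB = 25.4 kN.
A_DE = 143.9 mm².
σ_DE = N_DE/A_DE = 22200/143.9 = 154.2 MPa.

154 MPa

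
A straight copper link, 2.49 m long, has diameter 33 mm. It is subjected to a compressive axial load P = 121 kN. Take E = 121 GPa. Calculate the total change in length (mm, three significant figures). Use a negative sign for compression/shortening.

-2.91 mm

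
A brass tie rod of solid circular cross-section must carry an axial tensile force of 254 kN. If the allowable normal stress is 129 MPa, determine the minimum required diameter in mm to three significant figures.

Required area A ≥ P/σ_allow = 254000/129 = 1969 mm².
For a solid circular section, d ≥ √(4A/π) = 50.07 mm.

50.1 mm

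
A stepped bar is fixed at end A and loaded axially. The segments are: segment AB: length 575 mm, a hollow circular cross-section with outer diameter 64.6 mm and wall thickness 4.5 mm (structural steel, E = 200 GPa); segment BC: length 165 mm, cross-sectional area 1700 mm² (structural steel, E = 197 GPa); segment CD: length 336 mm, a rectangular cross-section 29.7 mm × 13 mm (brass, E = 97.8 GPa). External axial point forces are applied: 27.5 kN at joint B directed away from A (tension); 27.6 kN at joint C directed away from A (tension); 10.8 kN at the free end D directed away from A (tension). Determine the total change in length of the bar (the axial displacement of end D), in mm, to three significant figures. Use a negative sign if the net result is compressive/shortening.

Internal axial forces (sectioning from the free end, tension +): N_CD = 10.8 kN, N_BC = 38.4 kN, N_AB = 65.9 kN.
A_AB = 849.6 mm².
A_CD = 386.1 mm².
δ_AB = 65900·575/(849.6·200000) = 0.223 mm
δ_BC = 38400·165/(1700·197000) = 0.01892 mm
δ_CD = 10800·336/(386.1·97800) = 0.0961 mm
δ = Σδ_i = 0.338 mm.

0.338 mm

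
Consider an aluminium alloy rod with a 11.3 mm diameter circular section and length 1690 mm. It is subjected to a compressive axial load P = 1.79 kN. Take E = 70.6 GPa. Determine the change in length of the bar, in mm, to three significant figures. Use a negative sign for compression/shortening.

A = 100.3 mm².
δ_mech = NL/(AE) = -1790·1690/(100.3·70600) = -0.4273 mm.

-0.427 mm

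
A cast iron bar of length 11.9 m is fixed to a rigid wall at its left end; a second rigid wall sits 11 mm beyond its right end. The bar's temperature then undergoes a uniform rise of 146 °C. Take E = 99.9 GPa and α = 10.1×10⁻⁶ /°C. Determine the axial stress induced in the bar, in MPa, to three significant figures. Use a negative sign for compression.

-55.0 MPa

Free thermal expansion αLΔT = 10.1e-6 · 11900 · 146 = 17.55 mm.
The walls engage after the gap closes; constrained expansion = 17.55 − 11 = 6.548 mm.
The walls impose strain ε = −(6.548)/11900 = -5.5023e-04; σ = Eε = 99900 · -5.5023e-04 = -54.97 MPa.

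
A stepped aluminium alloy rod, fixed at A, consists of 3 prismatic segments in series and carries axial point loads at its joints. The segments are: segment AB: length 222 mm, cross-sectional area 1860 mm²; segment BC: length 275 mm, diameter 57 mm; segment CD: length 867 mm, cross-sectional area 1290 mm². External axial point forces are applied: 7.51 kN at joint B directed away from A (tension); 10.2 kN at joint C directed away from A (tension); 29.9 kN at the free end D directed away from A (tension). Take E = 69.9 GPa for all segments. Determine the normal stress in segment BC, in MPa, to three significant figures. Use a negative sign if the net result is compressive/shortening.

15.7 MPa

Internal axial forces (sectioning from the free end, tension +): N_CD = 29.9 kN, N_BC = 40.1 kN, N_AB = 47.61 kN.
A_BC = 2552 mm².
σ_BC = N_BC/A_BC = 40100/2552 = 15.71 MPa.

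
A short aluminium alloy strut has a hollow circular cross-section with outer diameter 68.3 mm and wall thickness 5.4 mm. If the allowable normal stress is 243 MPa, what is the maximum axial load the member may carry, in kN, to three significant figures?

259 kN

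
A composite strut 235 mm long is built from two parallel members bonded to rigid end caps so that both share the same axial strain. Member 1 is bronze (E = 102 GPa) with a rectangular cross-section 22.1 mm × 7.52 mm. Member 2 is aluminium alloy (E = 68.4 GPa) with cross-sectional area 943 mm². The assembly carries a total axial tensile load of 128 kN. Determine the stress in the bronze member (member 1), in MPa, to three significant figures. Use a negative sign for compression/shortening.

160 MPa

A_1 = 166.2 mm².
Equal strain + equilibrium ⇒ each member carries load in proportion to AE: A₁E₁ = 16950000 N, A₂E₂ = 64500000 N, ΣAE = 81450000 N.
σ₁ = P·E₁/ΣAE = 128000·102000/81450000 = 160.3 MPa.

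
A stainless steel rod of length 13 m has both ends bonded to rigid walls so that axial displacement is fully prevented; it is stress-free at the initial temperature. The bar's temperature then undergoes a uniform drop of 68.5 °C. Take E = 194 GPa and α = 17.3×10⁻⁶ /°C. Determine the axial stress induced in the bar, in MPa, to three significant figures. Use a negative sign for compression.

Free thermal expansion αLΔT = 17.3e-6 · 13000 · -68.5 = -15.41 mm.
The walls impose strain ε = −(-15.41)/13000 = 1.1850e-03; σ = Eε = 194000 · 1.1850e-03 = 229.9 MPa.

230 MPa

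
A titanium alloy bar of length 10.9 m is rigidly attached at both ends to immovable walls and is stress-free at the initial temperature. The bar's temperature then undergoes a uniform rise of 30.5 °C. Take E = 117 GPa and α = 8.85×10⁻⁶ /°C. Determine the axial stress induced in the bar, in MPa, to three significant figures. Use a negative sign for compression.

Free thermal expansion αLΔT = 8.85e-6 · 10900 · 30.5 = 2.942 mm.
The walls impose strain ε = −(2.942)/10900 = -2.6993e-04; σ = Eε = 117000 · -2.6993e-04 = -31.58 MPa.

-31.6 MPa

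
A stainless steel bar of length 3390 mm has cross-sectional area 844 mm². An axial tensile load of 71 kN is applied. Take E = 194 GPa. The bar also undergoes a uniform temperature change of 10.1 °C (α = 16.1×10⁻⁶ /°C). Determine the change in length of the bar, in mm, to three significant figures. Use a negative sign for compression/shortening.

2.02 mm

δ_mech = NL/(AE) = 71000·3390/(844·194000) = 1.47 mm.
δ_thermal = αLΔT = 16.1e-6·3390·10.1 = 0.5512 mm.
δ = δ_mech + δ_thermal = 2.021 mm.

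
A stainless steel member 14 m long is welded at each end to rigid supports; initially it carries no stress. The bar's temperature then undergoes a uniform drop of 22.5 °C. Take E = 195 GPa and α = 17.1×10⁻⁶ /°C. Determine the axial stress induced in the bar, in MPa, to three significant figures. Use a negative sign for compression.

Free thermal expansion αLΔT = 17.1e-6 · 14000 · -22.5 = -5.387 mm.
The walls impose strain ε = −(-5.387)/14000 = 3.8475e-04; σ = Eε = 195000 · 3.8475e-04 = 75.03 MPa.

75.0 MPa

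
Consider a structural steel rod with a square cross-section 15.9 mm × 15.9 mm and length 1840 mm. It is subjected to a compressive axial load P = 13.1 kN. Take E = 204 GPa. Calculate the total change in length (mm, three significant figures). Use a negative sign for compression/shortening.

-0.467 mm

A = 252.8 mm².
δ_mech = NL/(AE) = -13100·1840/(252.8·204000) = -0.4674 mm.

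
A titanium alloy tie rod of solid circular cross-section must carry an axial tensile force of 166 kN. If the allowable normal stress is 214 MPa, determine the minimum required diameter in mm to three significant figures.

31.4 mm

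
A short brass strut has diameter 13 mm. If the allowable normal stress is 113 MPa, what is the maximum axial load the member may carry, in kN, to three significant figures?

15.0 kN

A = 132.7 mm².
P_max = σ_allow · A = 113 · 132.7 = 15000 N = 15 kN.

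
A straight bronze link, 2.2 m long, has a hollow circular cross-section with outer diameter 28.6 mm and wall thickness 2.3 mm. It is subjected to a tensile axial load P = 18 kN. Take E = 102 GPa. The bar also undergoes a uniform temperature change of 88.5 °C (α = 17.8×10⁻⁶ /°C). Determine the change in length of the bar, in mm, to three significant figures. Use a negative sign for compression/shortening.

A = 190 mm².
δ_mech = NL/(AE) = 18000·2200/(190·102000) = 2.043 mm.
δ_thermal = αLΔT = 17.8e-6·2200·88.5 = 3.466 mm.
δ = δ_mech + δ_thermal = 5.509 mm.

5.51 mm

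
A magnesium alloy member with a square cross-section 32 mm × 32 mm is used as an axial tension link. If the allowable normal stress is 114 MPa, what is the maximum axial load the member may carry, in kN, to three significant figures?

A = 1024 mm².
P_max = σ_allow · A = 114 · 1024 = 116700 N = 116.7 kN.

117 kN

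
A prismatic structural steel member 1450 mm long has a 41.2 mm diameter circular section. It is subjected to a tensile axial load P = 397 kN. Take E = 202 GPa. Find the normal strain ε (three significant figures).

A = 1333 mm².
σ = N/A = 297.8 MPa; ε = σ/E = 297.8/202000 = 1.474e-03.

0.00147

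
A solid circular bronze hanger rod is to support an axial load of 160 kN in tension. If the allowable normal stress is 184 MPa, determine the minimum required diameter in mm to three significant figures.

Required area A ≥ P/σ_allow = 160000/184 = 869.6 mm².
For a solid circular section, d ≥ √(4A/π) = 33.27 mm.

33.3 mm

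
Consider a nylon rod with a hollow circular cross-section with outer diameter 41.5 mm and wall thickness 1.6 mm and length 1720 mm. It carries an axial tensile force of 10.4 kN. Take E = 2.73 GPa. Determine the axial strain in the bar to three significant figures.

0.0190

A = 200.6 mm².
σ = N/A = 51.85 MPa; ε = σ/E = 51.85/2730 = 1.899e-02.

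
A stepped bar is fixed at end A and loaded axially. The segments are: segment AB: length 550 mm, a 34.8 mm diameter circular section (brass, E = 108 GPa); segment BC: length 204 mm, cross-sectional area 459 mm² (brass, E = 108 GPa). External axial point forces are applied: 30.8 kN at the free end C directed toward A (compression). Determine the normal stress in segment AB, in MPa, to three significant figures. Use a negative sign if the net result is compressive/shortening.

-32.4 MPa

Internal axial forces (sectioning from the free end, tension +): N_BC = -30.8 kN, N_AB = -30.8 kN.
A_AB = 951.1 mm².
σ_AB = N_AB/A_AB = -30800/951.1 = -32.38 MPa.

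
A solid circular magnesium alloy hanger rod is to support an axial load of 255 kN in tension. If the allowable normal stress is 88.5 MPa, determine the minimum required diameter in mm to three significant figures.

Required area A ≥ P/σ_allow = 255000/88.5 = 2881 mm².
For a solid circular section, d ≥ √(4A/π) = 60.57 mm.

60.6 mm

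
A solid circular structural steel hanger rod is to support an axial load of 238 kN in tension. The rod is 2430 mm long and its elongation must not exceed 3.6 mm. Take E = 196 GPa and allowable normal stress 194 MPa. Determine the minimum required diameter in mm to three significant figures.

Required area A ≥ P/σ_allow = 238000/194 = 1227 mm².
For a solid circular section, d ≥ √(4A/π) = 39.52 mm.
Elongation limit: A ≥ PL/(Eδ_allow) = 238000·2430/(196000·3.6) = 819.6 mm² ⇒ d ≥ 32.3 mm.
The stress limit governs.

39.5 mm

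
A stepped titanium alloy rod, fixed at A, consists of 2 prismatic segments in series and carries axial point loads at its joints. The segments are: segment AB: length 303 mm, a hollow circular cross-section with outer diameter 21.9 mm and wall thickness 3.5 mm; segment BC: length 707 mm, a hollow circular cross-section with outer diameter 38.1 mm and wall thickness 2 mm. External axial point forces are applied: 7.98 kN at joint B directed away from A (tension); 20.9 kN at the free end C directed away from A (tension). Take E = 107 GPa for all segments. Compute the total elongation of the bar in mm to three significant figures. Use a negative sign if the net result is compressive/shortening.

Internal axial forces (sectioning from the free end, tension +): N_BC = 20.9 kN, N_AB = 28.88 kN.
A_AB = 202.3 mm².
A_BC = 226.8 mm².
δ_AB = 28880·303/(202.3·107000) = 0.4042 mm
δ_BC = 20900·707/(226.8·107000) = 0.6088 mm
δ = Σδ_i = 1.013 mm.

1.01 mm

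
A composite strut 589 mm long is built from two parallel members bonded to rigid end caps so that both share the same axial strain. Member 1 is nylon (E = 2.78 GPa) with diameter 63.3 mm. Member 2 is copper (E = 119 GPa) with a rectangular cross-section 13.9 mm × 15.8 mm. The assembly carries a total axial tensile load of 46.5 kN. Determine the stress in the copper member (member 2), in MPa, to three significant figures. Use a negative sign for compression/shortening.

159 MPa

A_1 = 3147 mm².
A_2 = 219.6 mm².
Equal strain + equilibrium ⇒ each member carries load in proportion to AE: A₁E₁ = 8749000 N, A₂E₂ = 26130000 N, ΣAE = 34880000 N.
σ₂ = P·E₂/ΣAE = 46500·119000/34880000 = 158.6 MPa.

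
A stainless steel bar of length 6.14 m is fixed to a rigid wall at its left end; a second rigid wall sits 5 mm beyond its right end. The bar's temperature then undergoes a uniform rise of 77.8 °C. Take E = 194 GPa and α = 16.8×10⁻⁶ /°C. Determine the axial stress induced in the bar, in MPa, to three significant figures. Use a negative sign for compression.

-95.6 MPa

Free thermal expansion αLΔT = 16.8e-6 · 6140 · 77.8 = 8.025 mm.
The walls engage after the gap closes; constrained expansion = 8.025 − 5 = 3.025 mm.
The walls impose strain ε = −(3.025)/6140 = -4.9271e-04; σ = Eε = 194000 · -4.9271e-04 = -95.59 MPa.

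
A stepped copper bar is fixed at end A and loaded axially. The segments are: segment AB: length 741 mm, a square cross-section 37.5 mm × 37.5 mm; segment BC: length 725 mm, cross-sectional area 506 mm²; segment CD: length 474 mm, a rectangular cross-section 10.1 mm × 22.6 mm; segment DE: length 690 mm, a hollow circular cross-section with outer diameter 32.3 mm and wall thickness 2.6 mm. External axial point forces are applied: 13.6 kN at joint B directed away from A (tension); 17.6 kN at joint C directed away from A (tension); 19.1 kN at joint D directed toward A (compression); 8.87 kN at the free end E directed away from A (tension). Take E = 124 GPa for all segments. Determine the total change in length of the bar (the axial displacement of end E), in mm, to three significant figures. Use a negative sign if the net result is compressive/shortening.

Internal axial forces (sectioning from the free end, tension +): N_DE = 8.87 kN, N_CD = -10.23 kN, N_BC = 7.37 kN, N_AB = 20.97 kN.
A_AB = 1406 mm².
A_CD = 228.3 mm².
A_DE = 242.6 mm².
δ_AB = 20970·741/(1406·124000) = 0.08911 mm
δ_BC = 7370·725/(506·124000) = 0.08516 mm
δ_CD = -10230·474/(228.3·124000) = -0.1713 mm
δ_DE = 8870·690/(242.6·124000) = 0.2035 mm
δ = Σδ_i = 0.2064 mm.

0.206 mm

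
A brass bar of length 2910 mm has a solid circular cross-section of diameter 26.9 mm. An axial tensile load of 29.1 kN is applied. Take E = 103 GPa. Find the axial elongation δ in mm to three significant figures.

A = 568.3 mm².
δ_mech = NL/(AE) = 29100·2910/(568.3·103000) = 1.447 mm.

1.45 mm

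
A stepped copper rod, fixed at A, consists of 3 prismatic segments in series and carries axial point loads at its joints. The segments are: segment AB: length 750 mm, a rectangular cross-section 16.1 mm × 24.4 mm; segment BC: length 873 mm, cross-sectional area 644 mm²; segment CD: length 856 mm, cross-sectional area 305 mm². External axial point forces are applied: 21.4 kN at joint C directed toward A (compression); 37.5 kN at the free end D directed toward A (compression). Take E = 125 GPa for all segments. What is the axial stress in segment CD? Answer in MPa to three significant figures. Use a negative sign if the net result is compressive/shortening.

-123 MPa

Internal axial forces (sectioning from the free end, tension +): N_CD = -37.5 kN, N_BC = -58.9 kN, N_AB = -58.9 kN.
σ_CD = N_CD/A_CD = -37500/305 = -123 MPa.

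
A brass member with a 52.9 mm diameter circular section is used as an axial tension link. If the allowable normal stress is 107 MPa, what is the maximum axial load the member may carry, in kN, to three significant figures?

A = 2198 mm².
P_max = σ_allow · A = 107 · 2198 = 235200 N = 235.2 kN.

235 kN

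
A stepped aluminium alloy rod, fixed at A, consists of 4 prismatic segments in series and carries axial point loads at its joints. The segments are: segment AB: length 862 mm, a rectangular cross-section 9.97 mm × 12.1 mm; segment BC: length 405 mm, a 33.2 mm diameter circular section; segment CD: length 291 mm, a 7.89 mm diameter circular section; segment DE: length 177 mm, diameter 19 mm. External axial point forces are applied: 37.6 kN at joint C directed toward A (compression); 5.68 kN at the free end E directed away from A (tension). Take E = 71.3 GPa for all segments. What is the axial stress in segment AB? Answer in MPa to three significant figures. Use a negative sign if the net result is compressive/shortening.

-265 MPa

Internal axial forces (sectioning from the free end, tension +): N_DE = 5.68 kN, N_CD = 5.68 kN, N_BC = -31.92 kN, N_AB = -31.92 kN.
A_AB = 120.6 mm².
σ_AB = N_AB/A_AB = -31920/120.6 = -264.6 MPa.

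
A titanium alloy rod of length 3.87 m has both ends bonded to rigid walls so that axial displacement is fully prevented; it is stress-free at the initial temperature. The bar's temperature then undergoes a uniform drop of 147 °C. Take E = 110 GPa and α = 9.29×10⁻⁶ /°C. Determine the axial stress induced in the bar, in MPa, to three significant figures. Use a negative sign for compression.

Free thermal expansion αLΔT = 9.29e-6 · 3870 · -147 = -5.285 mm.
The walls impose strain ε = −(-5.285)/3870 = 1.3656e-03; σ = Eε = 110000 · 1.3656e-03 = 150.2 MPa.

150 MPa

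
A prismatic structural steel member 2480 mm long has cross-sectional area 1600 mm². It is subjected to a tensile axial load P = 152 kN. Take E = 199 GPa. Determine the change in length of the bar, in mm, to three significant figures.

δ_mech = NL/(AE) = 152000·2480/(1600·199000) = 1.184 mm.

1.18 mm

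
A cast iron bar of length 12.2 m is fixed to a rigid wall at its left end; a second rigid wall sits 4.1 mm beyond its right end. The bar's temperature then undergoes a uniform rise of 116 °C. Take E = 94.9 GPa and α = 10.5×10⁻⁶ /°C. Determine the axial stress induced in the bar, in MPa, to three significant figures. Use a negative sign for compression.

-83.7 MPa

Free thermal expansion αLΔT = 10.5e-6 · 12200 · 116 = 14.86 mm.
The walls engage after the gap closes; constrained expansion = 14.86 − 4.1 = 10.76 mm.
The walls impose strain ε = −(10.76)/12200 = -8.8193e-04; σ = Eε = 94900 · -8.8193e-04 = -83.7 MPa.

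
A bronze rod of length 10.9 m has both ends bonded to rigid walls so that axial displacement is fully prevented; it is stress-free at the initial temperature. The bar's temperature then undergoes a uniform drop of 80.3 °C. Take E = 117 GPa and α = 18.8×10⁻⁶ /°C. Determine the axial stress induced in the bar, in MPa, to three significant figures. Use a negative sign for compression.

177 MPa

Free thermal expansion αLΔT = 18.8e-6 · 10900 · -80.3 = -16.46 mm.
The walls impose strain ε = −(-16.46)/10900 = 1.5096e-03; σ = Eε = 117000 · 1.5096e-03 = 176.6 MPa.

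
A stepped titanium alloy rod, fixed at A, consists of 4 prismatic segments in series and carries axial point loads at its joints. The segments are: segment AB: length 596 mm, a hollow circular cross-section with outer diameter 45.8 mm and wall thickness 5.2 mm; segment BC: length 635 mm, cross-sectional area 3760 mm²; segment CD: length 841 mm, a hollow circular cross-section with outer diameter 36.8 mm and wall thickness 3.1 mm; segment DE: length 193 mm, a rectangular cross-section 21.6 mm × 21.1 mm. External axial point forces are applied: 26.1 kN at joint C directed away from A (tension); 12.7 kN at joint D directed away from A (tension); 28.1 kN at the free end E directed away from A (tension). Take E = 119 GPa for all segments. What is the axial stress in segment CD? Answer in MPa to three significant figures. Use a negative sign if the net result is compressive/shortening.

Internal axial forces (sectioning from the free end, tension +): N_DE = 28.1 kN, N_CD = 40.8 kN, N_BC = 66.9 kN, N_AB = 66.9 kN.
A_CD = 328.2 mm².
σ_CD = N_CD/A_CD = 40800/328.2 = 124.3 MPa.

124 MPa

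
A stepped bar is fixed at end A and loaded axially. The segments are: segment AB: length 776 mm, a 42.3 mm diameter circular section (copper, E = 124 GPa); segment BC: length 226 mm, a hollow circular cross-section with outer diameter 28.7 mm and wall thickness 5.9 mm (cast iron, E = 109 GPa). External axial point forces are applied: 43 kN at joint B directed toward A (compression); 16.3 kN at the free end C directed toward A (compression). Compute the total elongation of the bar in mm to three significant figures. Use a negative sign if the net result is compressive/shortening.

-0.344 mm

Internal axial forces (sectioning from the free end, tension +): N_BC = -16.3 kN, N_AB = -59.3 kN.
A_AB = 1405 mm².
A_BC = 422.6 mm².
δ_AB = -59300·776/(1405·124000) = -0.2641 mm
δ_BC = -16300·226/(422.6·109000) = -0.07997 mm
δ = Σδ_i = -0.344 mm.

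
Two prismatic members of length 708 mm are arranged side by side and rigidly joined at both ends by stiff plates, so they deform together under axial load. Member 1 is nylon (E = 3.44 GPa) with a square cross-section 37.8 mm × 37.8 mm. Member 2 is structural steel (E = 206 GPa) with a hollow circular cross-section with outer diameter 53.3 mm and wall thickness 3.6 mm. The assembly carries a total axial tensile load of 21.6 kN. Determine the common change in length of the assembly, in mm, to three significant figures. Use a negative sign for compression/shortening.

0.127 mm

A_1 = 1429 mm².
A_2 = 562.1 mm².
Equal strain + equilibrium ⇒ each member carries load in proportion to AE: A₁E₁ = 4915000 N, A₂E₂ = 115800000 N, ΣAE = 120700000 N.
δ = PL/ΣAE = 21600·708/120700000 = 0.1267 mm.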